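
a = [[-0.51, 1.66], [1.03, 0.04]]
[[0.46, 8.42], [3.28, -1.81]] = a @ [[3.14, -1.93], [1.24, 4.48]]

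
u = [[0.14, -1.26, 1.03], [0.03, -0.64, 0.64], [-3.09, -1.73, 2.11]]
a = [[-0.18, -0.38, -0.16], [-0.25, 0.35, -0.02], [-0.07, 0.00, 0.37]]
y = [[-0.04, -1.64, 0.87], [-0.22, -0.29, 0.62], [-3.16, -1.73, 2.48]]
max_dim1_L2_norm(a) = 0.45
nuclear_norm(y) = 6.27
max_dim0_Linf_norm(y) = 3.16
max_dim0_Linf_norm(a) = 0.38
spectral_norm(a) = 0.54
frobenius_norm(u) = 4.53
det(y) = 1.84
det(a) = -0.06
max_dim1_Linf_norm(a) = 0.38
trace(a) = 0.54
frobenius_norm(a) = 0.73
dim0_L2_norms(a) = [0.32, 0.52, 0.4]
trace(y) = 2.15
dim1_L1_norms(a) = [0.72, 0.62, 0.44]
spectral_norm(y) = 4.59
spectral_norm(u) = 4.29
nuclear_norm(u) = 5.80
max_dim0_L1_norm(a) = 0.73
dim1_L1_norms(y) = [2.55, 1.13, 7.37]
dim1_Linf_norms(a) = [0.38, 0.35, 0.37]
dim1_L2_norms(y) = [1.86, 0.72, 4.37]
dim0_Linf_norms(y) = [3.16, 1.73, 2.48]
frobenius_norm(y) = 4.81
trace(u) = 1.61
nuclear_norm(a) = 1.23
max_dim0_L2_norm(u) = 3.09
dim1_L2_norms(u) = [1.63, 0.91, 4.12]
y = a + u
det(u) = 0.45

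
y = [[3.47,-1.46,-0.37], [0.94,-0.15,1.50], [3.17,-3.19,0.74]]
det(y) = 11.226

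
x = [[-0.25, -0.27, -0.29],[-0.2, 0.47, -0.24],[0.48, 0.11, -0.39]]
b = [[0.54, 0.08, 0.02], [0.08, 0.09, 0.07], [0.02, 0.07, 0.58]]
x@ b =[[-0.16, -0.06, -0.19], [-0.08, 0.01, -0.11], [0.26, 0.02, -0.21]]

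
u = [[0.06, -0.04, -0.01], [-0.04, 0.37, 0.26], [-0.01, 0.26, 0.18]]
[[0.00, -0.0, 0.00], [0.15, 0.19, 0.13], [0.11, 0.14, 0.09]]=u@[[0.25, 0.31, 0.18],[0.31, 0.45, 0.13],[0.18, 0.13, 0.33]]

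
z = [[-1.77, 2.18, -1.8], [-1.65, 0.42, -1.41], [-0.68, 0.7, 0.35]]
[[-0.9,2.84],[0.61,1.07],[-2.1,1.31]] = z @ [[0.9, -0.68],[-1.20, 1.04],[-1.84, 0.35]]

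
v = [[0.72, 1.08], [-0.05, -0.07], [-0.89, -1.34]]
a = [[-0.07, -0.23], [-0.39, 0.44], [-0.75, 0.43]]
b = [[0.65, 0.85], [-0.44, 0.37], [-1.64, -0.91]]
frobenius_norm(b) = 2.23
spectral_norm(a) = 1.04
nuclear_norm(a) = 1.31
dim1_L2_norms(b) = [1.07, 0.57, 1.88]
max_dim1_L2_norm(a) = 0.86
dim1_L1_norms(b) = [1.5, 0.81, 2.55]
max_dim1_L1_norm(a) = 1.18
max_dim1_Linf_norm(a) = 0.75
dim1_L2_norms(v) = [1.3, 0.09, 1.61]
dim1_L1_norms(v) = [1.8, 0.12, 2.23]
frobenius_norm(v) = 2.07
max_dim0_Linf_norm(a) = 0.75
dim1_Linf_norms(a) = [0.23, 0.44, 0.75]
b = v + a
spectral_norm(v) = 2.07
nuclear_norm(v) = 2.07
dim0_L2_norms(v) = [1.15, 1.72]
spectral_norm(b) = 2.13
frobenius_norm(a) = 1.07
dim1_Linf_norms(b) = [0.85, 0.44, 1.64]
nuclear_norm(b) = 2.80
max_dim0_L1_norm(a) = 1.21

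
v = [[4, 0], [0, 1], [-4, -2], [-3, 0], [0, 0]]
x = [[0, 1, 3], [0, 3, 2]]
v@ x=[[0, 4, 12], [0, 3, 2], [0, -10, -16], [0, -3, -9], [0, 0, 0]]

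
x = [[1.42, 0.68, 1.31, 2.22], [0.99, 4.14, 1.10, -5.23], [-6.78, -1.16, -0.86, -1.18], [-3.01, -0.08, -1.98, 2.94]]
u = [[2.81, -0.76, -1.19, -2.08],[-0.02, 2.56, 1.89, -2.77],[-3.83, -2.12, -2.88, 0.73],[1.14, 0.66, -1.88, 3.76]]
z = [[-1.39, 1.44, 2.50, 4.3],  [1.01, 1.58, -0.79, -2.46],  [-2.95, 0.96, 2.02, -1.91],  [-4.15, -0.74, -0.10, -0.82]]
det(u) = -172.47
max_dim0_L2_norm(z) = 5.37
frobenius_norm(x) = 11.26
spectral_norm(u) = 6.53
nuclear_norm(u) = 16.33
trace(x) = 7.64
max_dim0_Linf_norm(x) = 6.78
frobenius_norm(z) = 8.65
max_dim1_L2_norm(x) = 7.03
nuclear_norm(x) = 19.38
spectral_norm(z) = 5.98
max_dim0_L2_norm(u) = 5.16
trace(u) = 6.25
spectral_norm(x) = 8.42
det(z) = 103.05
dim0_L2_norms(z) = [5.37, 2.46, 3.31, 5.37]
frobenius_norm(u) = 8.91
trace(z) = 1.39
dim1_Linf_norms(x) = [2.22, 5.23, 6.78, 3.01]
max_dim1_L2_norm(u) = 5.29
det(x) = 229.50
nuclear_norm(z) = 15.39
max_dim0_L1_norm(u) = 9.34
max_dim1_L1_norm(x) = 11.46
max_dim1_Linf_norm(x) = 6.78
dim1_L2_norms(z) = [5.36, 3.19, 4.17, 4.3]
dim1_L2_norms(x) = [3.02, 6.83, 7.03, 4.65]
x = u + z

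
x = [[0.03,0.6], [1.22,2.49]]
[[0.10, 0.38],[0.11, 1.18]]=x @ [[-0.30, -0.36], [0.19, 0.65]]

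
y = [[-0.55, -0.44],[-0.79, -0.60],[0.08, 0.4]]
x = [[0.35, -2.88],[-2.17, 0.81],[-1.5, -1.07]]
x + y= [[-0.20, -3.32], [-2.96, 0.21], [-1.42, -0.67]]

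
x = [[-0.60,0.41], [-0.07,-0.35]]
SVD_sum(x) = [[-0.55,0.47], [0.13,-0.11]] + [[-0.05,  -0.06], [-0.2,  -0.24]]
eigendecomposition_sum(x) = [[-0.30-0.20j,0.20+0.85j], [(-0.04-0.15j),(-0.18+0.32j)]] + [[-0.30+0.20j, (0.21-0.85j)], [-0.04+0.15j, (-0.17-0.32j)]]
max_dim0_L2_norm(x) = 0.6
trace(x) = -0.95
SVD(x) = [[-0.97, 0.23], [0.23, 0.97]] @ diag([0.7431983547061103, 0.3211793977859266]) @ [[0.76, -0.65], [-0.65, -0.76]]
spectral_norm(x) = 0.74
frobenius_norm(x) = 0.81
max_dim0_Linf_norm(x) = 0.6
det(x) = 0.24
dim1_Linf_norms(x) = [0.6, 0.35]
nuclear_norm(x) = 1.06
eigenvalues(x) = [(-0.48+0.11j), (-0.48-0.11j)]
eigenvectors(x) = [[0.92+0.00j,0.92-0.00j], [(0.28+0.26j),(0.28-0.26j)]]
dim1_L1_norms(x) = [1.01, 0.42]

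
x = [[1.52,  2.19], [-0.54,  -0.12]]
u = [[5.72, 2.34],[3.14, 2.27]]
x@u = [[15.57,8.53],[-3.47,-1.54]]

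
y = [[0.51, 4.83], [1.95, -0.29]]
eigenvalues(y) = [3.2, -2.98]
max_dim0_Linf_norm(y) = 4.83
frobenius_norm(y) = 5.24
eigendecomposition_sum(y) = [[1.81,2.5], [1.01,1.4]] + [[-1.30, 2.33], [0.94, -1.69]]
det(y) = -9.57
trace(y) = 0.22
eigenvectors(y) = [[0.87, -0.81], [0.49, 0.59]]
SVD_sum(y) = [[0.47, 4.83],[-0.01, -0.10]] + [[0.04, -0.00], [1.96, -0.19]]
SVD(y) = [[-1.0, 0.02], [0.02, 1.00]] @ diag([4.857712525304061, 1.9693219699947568]) @ [[-0.10, -1.0], [1.00, -0.10]]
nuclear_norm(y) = 6.83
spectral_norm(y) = 4.86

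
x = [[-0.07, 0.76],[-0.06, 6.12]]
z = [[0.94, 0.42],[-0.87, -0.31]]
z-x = [[1.01, -0.34],[-0.81, -6.43]]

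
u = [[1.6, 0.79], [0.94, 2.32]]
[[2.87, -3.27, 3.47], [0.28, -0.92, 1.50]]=u @ [[2.17, -2.31, 2.31],  [-0.76, 0.54, -0.29]]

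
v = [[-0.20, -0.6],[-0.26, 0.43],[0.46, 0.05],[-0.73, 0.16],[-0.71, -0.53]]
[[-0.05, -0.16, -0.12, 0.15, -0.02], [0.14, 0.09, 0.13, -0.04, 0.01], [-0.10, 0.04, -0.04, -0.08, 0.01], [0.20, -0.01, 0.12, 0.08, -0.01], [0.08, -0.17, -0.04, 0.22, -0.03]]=v @ [[-0.24, 0.06, -0.11, -0.16, 0.02], [0.17, 0.24, 0.23, -0.20, 0.03]]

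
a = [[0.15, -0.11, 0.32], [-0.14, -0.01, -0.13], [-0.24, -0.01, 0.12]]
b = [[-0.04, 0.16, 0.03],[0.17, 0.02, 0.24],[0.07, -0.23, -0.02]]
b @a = [[-0.04, 0.00, -0.03], [-0.03, -0.02, 0.08], [0.05, -0.01, 0.05]]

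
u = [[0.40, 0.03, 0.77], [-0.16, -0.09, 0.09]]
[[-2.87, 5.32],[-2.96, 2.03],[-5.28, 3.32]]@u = [[-2.00, -0.56, -1.73], [-1.51, -0.27, -2.10], [-2.64, -0.46, -3.77]]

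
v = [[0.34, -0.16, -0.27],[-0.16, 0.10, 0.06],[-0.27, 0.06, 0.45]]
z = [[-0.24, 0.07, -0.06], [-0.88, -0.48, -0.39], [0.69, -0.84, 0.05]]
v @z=[[-0.13,0.33,0.03], [-0.01,-0.11,-0.03], [0.32,-0.43,0.02]]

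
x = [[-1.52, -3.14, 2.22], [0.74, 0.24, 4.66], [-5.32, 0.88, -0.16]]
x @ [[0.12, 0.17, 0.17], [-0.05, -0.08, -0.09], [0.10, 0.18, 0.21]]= [[0.2, 0.39, 0.49], [0.54, 0.95, 1.08], [-0.7, -1.0, -1.02]]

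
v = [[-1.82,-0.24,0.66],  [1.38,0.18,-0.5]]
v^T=[[-1.82, 1.38], [-0.24, 0.18], [0.66, -0.50]]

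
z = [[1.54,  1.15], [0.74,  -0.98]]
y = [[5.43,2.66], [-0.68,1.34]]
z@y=[[7.58, 5.64],[4.68, 0.66]]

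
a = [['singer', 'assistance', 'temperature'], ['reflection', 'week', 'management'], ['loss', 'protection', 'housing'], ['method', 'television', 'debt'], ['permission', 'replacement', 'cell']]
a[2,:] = ['loss', 'protection', 'housing']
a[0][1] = 'assistance'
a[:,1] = ['assistance', 'week', 'protection', 'television', 'replacement']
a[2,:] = ['loss', 'protection', 'housing']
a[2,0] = 'loss'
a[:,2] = ['temperature', 'management', 'housing', 'debt', 'cell']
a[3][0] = 'method'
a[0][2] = 'temperature'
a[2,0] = 'loss'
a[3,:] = ['method', 'television', 'debt']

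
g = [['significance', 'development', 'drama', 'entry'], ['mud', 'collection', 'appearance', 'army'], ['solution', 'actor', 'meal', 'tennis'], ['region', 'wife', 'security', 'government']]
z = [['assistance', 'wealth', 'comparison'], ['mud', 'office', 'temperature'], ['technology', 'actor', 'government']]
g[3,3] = 'government'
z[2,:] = ['technology', 'actor', 'government']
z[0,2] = 'comparison'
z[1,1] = 'office'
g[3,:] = ['region', 'wife', 'security', 'government']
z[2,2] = 'government'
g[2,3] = 'tennis'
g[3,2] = 'security'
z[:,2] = ['comparison', 'temperature', 'government']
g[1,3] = 'army'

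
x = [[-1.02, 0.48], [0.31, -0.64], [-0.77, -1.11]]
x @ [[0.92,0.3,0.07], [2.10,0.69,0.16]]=[[0.07, 0.03, 0.01], [-1.06, -0.35, -0.08], [-3.04, -1.0, -0.23]]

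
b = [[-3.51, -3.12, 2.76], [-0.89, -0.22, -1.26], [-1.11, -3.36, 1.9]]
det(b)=14.267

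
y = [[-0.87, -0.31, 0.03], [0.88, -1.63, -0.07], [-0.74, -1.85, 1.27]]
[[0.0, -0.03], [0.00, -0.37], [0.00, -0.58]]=y @ [[-0.00,-0.05], [0.00,0.21], [-0.00,-0.18]]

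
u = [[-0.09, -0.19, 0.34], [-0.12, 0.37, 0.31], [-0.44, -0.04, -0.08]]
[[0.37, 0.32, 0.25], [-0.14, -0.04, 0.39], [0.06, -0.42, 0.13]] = u@[[-0.16,0.84,-0.46], [-0.88,-0.56,0.28], [0.54,0.86,0.76]]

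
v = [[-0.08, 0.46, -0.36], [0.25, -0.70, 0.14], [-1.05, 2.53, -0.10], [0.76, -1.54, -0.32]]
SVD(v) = [[-0.14,  0.70,  0.02], [0.22,  -0.28,  -0.87], [-0.82,  0.20,  -0.41], [0.51,  0.62,  -0.28]] @ diag([3.346635721691057, 0.533587042074141, 0.003770256218006693]) @ [[0.39, -0.92, -0.0], [0.26, 0.11, -0.96], [0.88, 0.38, 0.28]]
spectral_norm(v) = 3.35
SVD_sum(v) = [[-0.18,0.42,0.0],[0.29,-0.68,-0.0],[-1.08,2.52,0.00],[0.67,-1.58,-0.00]] + [[0.10, 0.04, -0.36], [-0.04, -0.02, 0.14], [0.03, 0.01, -0.10], [0.09, 0.04, -0.32]] + [[0.00, 0.00, 0.00], [-0.0, -0.00, -0.0], [-0.00, -0.0, -0.00], [-0.0, -0.0, -0.00]]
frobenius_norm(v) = 3.39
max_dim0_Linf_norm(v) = 2.53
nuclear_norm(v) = 3.88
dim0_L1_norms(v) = [2.14, 5.23, 0.92]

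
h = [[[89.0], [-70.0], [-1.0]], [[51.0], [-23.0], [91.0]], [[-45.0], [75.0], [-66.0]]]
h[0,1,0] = -70.0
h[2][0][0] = -45.0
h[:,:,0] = [[89.0, -70.0, -1.0], [51.0, -23.0, 91.0], [-45.0, 75.0, -66.0]]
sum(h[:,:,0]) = 101.0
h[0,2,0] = -1.0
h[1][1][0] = -23.0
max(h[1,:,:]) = 91.0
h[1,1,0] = -23.0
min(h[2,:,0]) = -66.0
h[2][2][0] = -66.0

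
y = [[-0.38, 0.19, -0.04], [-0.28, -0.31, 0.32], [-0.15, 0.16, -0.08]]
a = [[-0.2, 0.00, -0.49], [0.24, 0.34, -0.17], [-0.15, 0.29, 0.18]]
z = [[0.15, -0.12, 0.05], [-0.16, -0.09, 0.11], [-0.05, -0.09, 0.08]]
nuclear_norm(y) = 1.01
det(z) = 0.00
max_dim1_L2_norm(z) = 0.21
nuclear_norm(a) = 1.33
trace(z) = 0.14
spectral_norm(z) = 0.25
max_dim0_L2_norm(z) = 0.22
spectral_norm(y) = 0.54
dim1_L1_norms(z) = [0.32, 0.36, 0.22]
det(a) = -0.08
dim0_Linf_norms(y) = [0.38, 0.31, 0.32]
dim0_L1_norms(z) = [0.36, 0.3, 0.24]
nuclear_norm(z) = 0.45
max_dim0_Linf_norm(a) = 0.49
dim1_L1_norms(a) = [0.69, 0.75, 0.62]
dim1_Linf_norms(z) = [0.15, 0.16, 0.09]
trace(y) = -0.77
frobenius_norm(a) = 0.79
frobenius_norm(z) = 0.32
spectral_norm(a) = 0.55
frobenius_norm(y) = 0.72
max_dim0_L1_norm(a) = 0.84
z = a @ y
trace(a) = 0.32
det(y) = 0.00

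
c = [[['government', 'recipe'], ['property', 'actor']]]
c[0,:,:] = [['government', 'recipe'], ['property', 'actor']]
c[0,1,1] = 'actor'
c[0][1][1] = 'actor'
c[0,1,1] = 'actor'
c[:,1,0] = ['property']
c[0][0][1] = 'recipe'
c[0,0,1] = 'recipe'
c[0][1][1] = 'actor'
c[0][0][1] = 'recipe'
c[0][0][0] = 'government'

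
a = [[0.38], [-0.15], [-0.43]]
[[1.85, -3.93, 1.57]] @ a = [[0.62]]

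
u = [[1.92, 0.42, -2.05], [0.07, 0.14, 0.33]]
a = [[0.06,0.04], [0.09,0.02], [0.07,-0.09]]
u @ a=[[0.01, 0.27], [0.04, -0.02]]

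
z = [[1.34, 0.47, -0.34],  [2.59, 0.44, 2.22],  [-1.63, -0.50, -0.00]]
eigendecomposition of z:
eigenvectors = [[-0.7, -0.29, -0.3], [-0.21, 0.95, 0.94], [0.68, 0.09, 0.19]]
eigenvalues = [1.81, -0.12, 0.08]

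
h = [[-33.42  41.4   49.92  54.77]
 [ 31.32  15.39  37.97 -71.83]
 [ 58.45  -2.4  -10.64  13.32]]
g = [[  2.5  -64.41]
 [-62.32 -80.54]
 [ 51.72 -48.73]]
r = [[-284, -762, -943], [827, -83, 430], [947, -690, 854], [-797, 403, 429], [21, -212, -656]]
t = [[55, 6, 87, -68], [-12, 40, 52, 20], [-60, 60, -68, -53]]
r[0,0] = -284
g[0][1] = -64.41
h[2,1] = -2.4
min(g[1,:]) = -80.54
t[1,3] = 20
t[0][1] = 6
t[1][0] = -12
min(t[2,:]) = -68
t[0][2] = 87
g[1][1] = -80.54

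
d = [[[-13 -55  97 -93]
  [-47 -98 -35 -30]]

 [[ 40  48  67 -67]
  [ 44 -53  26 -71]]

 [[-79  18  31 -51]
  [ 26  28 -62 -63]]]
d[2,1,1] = 28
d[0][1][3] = -30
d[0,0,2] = 97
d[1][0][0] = 40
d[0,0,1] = -55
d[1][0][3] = -67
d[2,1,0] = 26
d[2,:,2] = [31, -62]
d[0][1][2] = -35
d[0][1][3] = -30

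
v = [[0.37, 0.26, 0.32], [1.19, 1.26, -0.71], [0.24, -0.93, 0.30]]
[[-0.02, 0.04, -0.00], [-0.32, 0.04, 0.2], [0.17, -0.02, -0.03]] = v @ [[-0.04, 0.02, 0.08],[-0.15, 0.05, 0.02],[0.12, 0.07, -0.11]]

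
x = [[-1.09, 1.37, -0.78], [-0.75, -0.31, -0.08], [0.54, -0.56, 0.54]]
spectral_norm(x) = 2.15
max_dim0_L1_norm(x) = 2.38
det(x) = 0.27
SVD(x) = [[-0.89, 0.16, 0.43], [-0.13, -0.99, 0.08], [0.44, 0.02, 0.90]] @ diag([2.147365237540875, 0.773183835453119, 0.16189284479256036]) @ [[0.61, -0.66, 0.44], [0.75, 0.66, -0.04], [-0.26, 0.35, 0.90]]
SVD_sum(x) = [[-1.16, 1.27, -0.84], [-0.17, 0.19, -0.13], [0.57, -0.62, 0.41]] + [[0.09,0.08,-0.01],[-0.57,-0.5,0.03],[0.01,0.01,-0.0]] + [[-0.02,  0.02,  0.06], [-0.0,  0.0,  0.01], [-0.04,  0.05,  0.13]]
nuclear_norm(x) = 3.08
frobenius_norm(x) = 2.29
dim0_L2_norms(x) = [1.43, 1.51, 0.95]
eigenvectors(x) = [[(-0.77+0j),  -0.77-0.00j,  (-0.28+0j)], [(-0.13-0.54j),  (-0.13+0.54j),  (0.26+0j)], [0.32+0.00j,  0.32-0.00j,  (0.92+0j)]]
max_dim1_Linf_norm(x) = 1.37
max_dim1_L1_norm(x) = 3.24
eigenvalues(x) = [(-0.54+0.97j), (-0.54-0.97j), (0.22+0j)]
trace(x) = -0.86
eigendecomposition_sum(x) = [[(-0.53+0.43j), 0.69+0.38j, -0.35+0.02j], [(-0.39-0.3j), -0.16+0.55j, -0.07-0.24j], [(0.22-0.17j), -0.28-0.16j, (0.14-0.01j)]] + [[-0.53-0.43j,  (0.69-0.38j),  -0.35-0.02j],[-0.39+0.30j,  -0.16-0.55j,  -0.07+0.24j],[0.22+0.17j,  (-0.28+0.16j),  (0.14+0.01j)]] + [[(-0.03-0j), -0.00+0.00j, -0.08-0.00j], [(0.03+0j), -0j, 0.07+0.00j], [0.10+0.00j, -0j, (0.25+0j)]]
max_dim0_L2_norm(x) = 1.51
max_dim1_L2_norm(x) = 1.92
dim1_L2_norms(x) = [1.92, 0.82, 0.95]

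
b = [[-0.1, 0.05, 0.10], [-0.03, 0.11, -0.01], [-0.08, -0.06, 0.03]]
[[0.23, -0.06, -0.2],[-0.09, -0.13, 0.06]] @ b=[[-0.01, 0.02, 0.02], [0.01, -0.02, -0.01]]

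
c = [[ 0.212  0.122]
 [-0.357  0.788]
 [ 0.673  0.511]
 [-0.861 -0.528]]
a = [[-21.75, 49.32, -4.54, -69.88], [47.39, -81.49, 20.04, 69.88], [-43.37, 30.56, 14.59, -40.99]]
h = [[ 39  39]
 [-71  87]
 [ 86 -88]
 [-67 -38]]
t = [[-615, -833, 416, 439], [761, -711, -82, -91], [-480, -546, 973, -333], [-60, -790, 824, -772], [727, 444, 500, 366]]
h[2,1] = -88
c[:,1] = [0.122, 0.788, 0.511, -0.528]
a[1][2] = 20.04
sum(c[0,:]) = 0.33399999999999996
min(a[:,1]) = -81.49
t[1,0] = 761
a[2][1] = 30.56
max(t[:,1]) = 444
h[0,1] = 39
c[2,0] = 0.673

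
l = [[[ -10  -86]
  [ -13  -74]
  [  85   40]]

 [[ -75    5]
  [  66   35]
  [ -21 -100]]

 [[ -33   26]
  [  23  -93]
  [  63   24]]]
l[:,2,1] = [40, -100, 24]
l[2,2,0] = 63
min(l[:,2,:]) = -100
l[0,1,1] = -74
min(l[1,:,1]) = -100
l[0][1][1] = -74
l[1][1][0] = 66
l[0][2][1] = 40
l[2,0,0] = -33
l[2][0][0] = -33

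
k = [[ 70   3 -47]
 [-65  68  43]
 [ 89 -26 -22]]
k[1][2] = 43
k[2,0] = 89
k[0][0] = 70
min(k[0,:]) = -47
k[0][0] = 70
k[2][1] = -26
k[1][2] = 43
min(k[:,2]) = -47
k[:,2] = [-47, 43, -22]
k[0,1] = 3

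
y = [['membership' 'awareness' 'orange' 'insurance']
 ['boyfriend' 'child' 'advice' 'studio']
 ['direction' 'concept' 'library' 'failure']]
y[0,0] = 'membership'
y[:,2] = ['orange', 'advice', 'library']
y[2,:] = ['direction', 'concept', 'library', 'failure']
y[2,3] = 'failure'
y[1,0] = 'boyfriend'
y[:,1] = ['awareness', 'child', 'concept']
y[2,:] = ['direction', 'concept', 'library', 'failure']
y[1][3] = 'studio'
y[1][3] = 'studio'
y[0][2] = 'orange'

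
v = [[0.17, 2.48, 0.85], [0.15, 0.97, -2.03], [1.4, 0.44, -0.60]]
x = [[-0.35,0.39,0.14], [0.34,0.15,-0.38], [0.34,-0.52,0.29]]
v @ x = [[1.07, -0.0, -0.67], [-0.41, 1.26, -0.94], [-0.54, 0.92, -0.15]]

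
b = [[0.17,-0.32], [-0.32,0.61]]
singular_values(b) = [0.78, 0.0]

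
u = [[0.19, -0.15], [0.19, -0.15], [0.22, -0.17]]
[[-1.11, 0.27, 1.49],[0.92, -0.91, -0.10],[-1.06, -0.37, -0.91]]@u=[[0.17, -0.13], [-0.02, 0.02], [-0.47, 0.37]]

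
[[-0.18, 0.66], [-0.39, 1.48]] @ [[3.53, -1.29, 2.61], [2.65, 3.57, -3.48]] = [[1.11, 2.59, -2.77], [2.55, 5.79, -6.17]]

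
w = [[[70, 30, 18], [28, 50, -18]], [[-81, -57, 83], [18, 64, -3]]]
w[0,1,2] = -18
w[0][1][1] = 50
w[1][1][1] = 64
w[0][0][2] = 18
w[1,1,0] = 18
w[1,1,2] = -3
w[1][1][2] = -3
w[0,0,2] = 18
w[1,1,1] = 64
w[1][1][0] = 18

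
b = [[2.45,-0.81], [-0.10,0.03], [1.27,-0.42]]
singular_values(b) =[2.91, 0.0]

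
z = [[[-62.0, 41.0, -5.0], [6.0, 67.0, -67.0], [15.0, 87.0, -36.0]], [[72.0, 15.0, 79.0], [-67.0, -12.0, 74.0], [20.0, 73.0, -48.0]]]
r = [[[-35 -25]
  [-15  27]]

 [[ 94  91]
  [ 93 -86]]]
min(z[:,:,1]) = -12.0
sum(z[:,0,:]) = 140.0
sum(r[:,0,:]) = 125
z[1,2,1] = 73.0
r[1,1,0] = 93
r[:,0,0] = [-35, 94]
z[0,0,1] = 41.0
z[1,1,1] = -12.0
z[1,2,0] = 20.0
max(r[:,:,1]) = 91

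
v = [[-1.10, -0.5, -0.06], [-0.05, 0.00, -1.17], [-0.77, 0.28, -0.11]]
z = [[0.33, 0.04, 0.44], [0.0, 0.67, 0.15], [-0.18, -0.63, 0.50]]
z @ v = [[-0.70,-0.04,-0.12], [-0.15,0.04,-0.8], [-0.16,0.23,0.69]]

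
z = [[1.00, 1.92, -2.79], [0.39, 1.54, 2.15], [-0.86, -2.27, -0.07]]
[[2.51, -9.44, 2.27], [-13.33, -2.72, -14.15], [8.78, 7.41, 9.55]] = z@[[-4.82, -4.00, -3.63],[-1.92, -1.77, -2.71],[-3.95, 0.73, -3.98]]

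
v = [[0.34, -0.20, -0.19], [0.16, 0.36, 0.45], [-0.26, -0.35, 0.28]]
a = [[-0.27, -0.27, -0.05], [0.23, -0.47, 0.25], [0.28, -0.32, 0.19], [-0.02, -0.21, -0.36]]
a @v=[[-0.12, -0.03, -0.08], [-0.06, -0.3, -0.19], [-0.01, -0.24, -0.14], [0.05, 0.05, -0.19]]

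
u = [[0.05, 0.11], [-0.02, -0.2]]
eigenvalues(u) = [0.04, -0.19]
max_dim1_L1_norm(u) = 0.22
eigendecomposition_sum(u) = [[0.04, 0.02],[-0.0, -0.0]] + [[0.01, 0.09], [-0.02, -0.2]]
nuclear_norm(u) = 0.27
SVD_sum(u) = [[0.02, 0.12], [-0.04, -0.20]] + [[0.03, -0.01], [0.02, -0.00]]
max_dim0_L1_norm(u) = 0.31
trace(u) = -0.15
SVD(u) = [[-0.51, 0.86],  [0.86, 0.51]] @ diag([0.23210046876226031, 0.033606136349468185]) @ [[-0.18, -0.98], [0.98, -0.18]]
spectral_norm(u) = 0.23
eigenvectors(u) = [[1.0, -0.42], [-0.08, 0.91]]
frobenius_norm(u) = 0.23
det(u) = -0.01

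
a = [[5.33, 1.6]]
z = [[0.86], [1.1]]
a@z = [[6.34]]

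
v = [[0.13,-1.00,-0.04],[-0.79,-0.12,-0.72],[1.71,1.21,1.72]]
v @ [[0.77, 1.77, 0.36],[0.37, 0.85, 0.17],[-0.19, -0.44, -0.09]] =[[-0.26, -0.60, -0.12], [-0.52, -1.18, -0.24], [1.44, 3.3, 0.67]]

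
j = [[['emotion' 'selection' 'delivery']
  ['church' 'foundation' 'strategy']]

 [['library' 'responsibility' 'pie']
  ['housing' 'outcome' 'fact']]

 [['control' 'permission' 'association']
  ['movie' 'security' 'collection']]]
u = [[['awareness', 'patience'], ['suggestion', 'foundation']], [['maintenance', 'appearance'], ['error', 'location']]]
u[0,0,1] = 'patience'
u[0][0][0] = 'awareness'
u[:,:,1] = [['patience', 'foundation'], ['appearance', 'location']]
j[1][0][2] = 'pie'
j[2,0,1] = 'permission'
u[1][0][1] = 'appearance'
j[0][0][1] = 'selection'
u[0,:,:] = [['awareness', 'patience'], ['suggestion', 'foundation']]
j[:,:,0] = [['emotion', 'church'], ['library', 'housing'], ['control', 'movie']]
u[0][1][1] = 'foundation'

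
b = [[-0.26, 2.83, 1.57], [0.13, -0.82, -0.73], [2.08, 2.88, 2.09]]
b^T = [[-0.26, 0.13, 2.08], [2.83, -0.82, 2.88], [1.57, -0.73, 2.09]]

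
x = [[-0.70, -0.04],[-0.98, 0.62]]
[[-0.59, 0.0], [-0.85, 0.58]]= x@[[0.84,  -0.05], [-0.05,  0.85]]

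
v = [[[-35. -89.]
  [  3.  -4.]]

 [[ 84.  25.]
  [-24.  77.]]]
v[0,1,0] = 3.0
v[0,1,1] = -4.0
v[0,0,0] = -35.0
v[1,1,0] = -24.0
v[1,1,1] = 77.0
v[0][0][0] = -35.0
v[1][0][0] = 84.0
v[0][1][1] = -4.0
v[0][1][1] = -4.0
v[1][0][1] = 25.0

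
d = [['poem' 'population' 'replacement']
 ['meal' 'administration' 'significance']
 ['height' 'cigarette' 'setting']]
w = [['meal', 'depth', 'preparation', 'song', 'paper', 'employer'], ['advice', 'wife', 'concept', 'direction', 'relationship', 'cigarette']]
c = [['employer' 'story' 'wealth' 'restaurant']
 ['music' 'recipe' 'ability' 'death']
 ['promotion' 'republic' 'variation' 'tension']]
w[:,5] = ['employer', 'cigarette']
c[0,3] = 'restaurant'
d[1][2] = 'significance'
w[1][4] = 'relationship'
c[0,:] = ['employer', 'story', 'wealth', 'restaurant']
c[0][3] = 'restaurant'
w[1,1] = 'wife'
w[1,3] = 'direction'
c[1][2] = 'ability'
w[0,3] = 'song'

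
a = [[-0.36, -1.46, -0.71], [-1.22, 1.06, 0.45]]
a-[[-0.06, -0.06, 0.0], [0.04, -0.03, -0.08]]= [[-0.30, -1.4, -0.71],[-1.26, 1.09, 0.53]]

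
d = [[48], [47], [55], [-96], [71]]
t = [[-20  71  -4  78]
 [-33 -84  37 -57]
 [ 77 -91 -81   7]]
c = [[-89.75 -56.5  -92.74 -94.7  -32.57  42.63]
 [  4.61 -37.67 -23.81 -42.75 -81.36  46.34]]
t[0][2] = -4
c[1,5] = 46.34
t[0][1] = 71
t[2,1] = -91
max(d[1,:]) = 47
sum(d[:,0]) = 125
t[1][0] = -33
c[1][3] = -42.75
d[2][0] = 55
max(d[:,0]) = 71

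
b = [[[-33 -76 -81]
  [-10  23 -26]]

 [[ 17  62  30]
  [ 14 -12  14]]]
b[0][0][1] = -76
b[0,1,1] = 23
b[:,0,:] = [[-33, -76, -81], [17, 62, 30]]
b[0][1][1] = 23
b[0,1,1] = 23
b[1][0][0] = 17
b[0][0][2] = -81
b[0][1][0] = -10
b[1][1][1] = -12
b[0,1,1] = 23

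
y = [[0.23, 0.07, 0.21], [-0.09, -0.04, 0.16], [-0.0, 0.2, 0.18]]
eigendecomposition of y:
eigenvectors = [[(0.13+0j), 0.89+0.00j, (0.89-0j)], [(0.85+0j), -0.11+0.22j, (-0.11-0.22j)], [-0.51+0.00j, (0.16+0.35j), (0.16-0.35j)]]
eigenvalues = [(-0.15+0j), (0.26+0.1j), (0.26-0.1j)]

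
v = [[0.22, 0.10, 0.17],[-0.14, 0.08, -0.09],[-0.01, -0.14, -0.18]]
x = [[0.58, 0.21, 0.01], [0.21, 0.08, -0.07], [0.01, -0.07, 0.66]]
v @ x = [[0.15,  0.04,  0.11],[-0.07,  -0.02,  -0.07],[-0.04,  -0.00,  -0.11]]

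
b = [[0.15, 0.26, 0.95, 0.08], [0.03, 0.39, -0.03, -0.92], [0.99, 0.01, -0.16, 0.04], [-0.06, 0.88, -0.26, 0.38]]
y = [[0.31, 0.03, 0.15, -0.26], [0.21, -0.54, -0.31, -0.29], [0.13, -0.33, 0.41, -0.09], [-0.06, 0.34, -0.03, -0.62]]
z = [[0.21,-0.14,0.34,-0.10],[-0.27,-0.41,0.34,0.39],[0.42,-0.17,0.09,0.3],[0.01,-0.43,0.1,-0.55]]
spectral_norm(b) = 1.01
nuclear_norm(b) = 4.00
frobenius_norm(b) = 2.00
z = y @ b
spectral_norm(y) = 0.77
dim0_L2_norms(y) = [0.4, 0.72, 0.54, 0.74]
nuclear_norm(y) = 2.30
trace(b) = 0.76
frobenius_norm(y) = 1.23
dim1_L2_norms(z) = [0.44, 0.71, 0.55, 0.71]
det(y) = 0.07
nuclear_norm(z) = 2.29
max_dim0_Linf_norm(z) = 0.55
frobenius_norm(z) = 1.22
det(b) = -1.00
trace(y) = -0.44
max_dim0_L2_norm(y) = 0.74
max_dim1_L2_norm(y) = 0.72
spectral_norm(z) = 0.77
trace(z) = -0.66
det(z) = -0.07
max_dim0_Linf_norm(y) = 0.62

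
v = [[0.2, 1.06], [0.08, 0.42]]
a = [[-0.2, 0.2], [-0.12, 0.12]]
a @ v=[[-0.02, -0.13], [-0.01, -0.08]]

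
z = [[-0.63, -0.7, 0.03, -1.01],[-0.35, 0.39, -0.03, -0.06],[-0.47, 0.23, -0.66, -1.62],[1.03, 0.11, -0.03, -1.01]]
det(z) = -0.60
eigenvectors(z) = [[(-0.42+0.06j), -0.42-0.06j, (0.03+0j), -0.32+0.00j], [-0.10-0.04j, -0.10+0.04j, (0.04+0j), (0.78+0j)], [(-0.78+0j), (-0.78-0j), 1.00+0.00j, 0.51+0.00j], [(-0+0.44j), (-0-0.44j), 0j, (-0.17+0j)]]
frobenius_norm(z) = 2.76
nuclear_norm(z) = 4.68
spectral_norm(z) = 2.23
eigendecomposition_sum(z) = [[-0.35+0.54j, -0.26+0.14j, (0.02-0.02j), -0.49-0.42j], [-0.15+0.08j, (-0.08-0j), 0.01-0.00j, -0.06-0.16j], [-0.78+0.90j, (-0.51+0.19j), (0.04-0.03j), (-0.79-0.89j)], [(0.5+0.44j), (0.11+0.29j), (-0.01-0.02j), (-0.5+0.45j)]] + [[(-0.35-0.54j), -0.26-0.14j, (0.02+0.02j), (-0.49+0.42j)], [-0.15-0.08j, (-0.08+0j), (0.01+0j), -0.06+0.16j], [(-0.78-0.9j), (-0.51-0.19j), 0.04+0.03j, -0.79+0.89j], [(0.5-0.44j), (0.11-0.29j), -0.01+0.02j, -0.50-0.45j]] + [[0.03-0.00j, 0.02+0.00j, -0.02-0.00j, (-0+0j)], [(0.04-0j), 0.03+0.00j, -0.03-0.00j, -0.00+0.00j], [(1.15-0j), (0.92+0j), -0.74-0.00j, -0.07+0.00j], [0.01-0.00j, 0.00+0.00j, -0.00-0.00j, -0.00+0.00j]] + [[0.04+0.00j, (-0.21+0j), (0.01-0j), (-0.02-0j)], [(-0.09-0j), (0.51-0j), (-0.02+0j), (0.06+0j)], [-0.06-0.00j, (0.33-0j), -0.01+0.00j, 0.04+0.00j], [0.02+0.00j, -0.11+0.00j, -0j, -0.01-0.00j]]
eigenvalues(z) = [(-0.88+0.96j), (-0.88-0.96j), (-0.67+0j), (0.52+0j)]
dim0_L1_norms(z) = [2.48, 1.43, 0.75, 3.7]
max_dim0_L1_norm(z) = 3.7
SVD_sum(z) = [[-0.15, -0.05, -0.25, -1.04], [-0.01, -0.00, -0.02, -0.09], [-0.24, -0.08, -0.41, -1.7], [-0.11, -0.04, -0.19, -0.8]] + [[-0.58,-0.14,-0.02,0.1], [-0.23,-0.05,-0.01,0.04], [-0.16,-0.04,-0.01,0.03], [1.12,0.27,0.04,-0.18]] + [[0.11, -0.54, 0.25, -0.05], [-0.08, 0.37, -0.17, 0.04], [-0.08, 0.38, -0.17, 0.04], [0.03, -0.15, 0.07, -0.01]] + [[-0.01, 0.02, 0.06, -0.01], [-0.03, 0.08, 0.17, -0.04], [0.01, -0.03, -0.07, 0.02], [-0.01, 0.02, 0.05, -0.01]]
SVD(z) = [[-0.48, -0.45, 0.7, 0.28], [-0.04, -0.18, -0.48, 0.86], [-0.79, -0.12, -0.49, -0.34], [-0.37, 0.87, 0.19, 0.27]] @ diag([2.2340349304590665, 1.3505519608104735, 0.8647379384464688, 0.22831037744939614]) @ [[0.14,0.04,0.23,0.96], [0.96,0.23,0.03,-0.16], [0.19,-0.89,0.41,-0.08], [-0.16,0.39,0.88,-0.21]]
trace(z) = -1.91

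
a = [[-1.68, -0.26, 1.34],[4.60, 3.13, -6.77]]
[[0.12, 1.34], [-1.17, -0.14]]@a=[[5.96, 4.16, -8.91], [1.32, -0.13, -0.62]]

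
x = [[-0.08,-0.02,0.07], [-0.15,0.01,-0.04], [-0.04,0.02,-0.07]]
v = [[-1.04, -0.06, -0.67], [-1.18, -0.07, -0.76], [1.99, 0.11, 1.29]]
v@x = [[0.12, 0.01, -0.02], [0.14, 0.01, -0.03], [-0.23, -0.01, 0.04]]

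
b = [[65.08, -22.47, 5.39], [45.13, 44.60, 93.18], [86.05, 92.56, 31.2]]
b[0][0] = 65.08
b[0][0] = 65.08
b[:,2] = [5.39, 93.18, 31.2]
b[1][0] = 45.13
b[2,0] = 86.05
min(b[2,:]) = 31.2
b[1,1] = 44.6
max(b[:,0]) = 86.05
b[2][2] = 31.2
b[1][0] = 45.13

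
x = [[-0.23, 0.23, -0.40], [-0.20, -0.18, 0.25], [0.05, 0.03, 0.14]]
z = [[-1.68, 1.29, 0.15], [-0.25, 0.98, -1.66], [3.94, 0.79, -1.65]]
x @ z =[[-1.25, -0.39, 0.24], [1.37, -0.24, -0.14], [0.46, 0.20, -0.27]]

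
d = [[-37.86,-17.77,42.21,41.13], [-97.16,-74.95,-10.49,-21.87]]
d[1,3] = -21.87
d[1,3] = -21.87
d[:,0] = [-37.86, -97.16]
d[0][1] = -17.77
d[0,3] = 41.13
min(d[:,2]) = -10.49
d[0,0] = -37.86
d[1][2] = -10.49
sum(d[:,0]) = -135.01999999999998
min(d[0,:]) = -37.86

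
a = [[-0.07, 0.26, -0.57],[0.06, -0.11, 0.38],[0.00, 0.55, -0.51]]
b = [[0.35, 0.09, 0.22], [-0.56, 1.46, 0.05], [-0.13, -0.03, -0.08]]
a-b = [[-0.42, 0.17, -0.79],[0.62, -1.57, 0.33],[0.13, 0.58, -0.43]]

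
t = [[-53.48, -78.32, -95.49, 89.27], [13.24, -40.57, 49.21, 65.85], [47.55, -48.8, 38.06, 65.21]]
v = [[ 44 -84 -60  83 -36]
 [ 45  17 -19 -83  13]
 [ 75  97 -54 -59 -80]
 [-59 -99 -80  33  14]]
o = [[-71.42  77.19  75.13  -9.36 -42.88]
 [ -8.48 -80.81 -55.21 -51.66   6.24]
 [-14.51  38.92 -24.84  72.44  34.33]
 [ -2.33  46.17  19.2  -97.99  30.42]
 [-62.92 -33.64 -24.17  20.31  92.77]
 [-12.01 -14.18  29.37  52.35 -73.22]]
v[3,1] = -99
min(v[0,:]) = -84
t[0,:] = [-53.48, -78.32, -95.49, 89.27]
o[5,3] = 52.35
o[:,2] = [75.13, -55.21, -24.84, 19.2, -24.17, 29.37]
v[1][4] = 13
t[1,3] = 65.85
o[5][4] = -73.22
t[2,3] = 65.21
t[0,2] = -95.49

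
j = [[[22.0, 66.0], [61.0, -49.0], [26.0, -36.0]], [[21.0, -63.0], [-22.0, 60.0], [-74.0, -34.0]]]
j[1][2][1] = -34.0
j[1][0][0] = 21.0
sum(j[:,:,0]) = 34.0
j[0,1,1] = -49.0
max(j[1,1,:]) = 60.0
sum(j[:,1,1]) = 11.0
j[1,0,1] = -63.0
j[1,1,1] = 60.0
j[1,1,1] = 60.0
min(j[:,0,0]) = 21.0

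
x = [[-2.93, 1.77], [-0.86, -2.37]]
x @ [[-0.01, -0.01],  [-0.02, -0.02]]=[[-0.01, -0.01], [0.06, 0.06]]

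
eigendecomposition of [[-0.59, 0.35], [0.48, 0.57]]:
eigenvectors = [[-0.94, -0.26], [0.35, -0.97]]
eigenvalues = [-0.72, 0.7]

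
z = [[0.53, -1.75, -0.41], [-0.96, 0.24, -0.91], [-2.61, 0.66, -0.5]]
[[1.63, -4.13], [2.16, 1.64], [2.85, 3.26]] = z @ [[-1.02, -0.54], [-0.88, 2.34], [-1.53, -0.62]]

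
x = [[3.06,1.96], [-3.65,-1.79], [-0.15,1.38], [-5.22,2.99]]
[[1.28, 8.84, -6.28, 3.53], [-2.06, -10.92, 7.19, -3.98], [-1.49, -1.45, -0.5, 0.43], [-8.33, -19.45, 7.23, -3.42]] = x @ [[1.04, 3.33, -1.7, 0.89], [-0.97, -0.69, -0.55, 0.41]]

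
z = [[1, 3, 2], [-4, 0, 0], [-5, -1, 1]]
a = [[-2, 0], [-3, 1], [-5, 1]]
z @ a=[[-21, 5], [8, 0], [8, 0]]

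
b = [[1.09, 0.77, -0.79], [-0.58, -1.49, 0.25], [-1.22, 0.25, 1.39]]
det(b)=-0.389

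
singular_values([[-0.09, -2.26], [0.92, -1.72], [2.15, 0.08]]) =[2.92, 2.24]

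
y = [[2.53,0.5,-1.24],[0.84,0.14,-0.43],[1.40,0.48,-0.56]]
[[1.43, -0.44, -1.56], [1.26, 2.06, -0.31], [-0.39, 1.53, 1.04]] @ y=[[1.06, -0.10, -0.71], [4.48, 0.77, -2.27], [1.75, 0.52, -0.76]]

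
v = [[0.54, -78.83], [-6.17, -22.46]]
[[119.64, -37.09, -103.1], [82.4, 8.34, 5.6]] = v @ [[-7.64, -2.99, -5.53],  [-1.57, 0.45, 1.27]]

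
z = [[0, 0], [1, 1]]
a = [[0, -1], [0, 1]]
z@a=[[0, 0], [0, 0]]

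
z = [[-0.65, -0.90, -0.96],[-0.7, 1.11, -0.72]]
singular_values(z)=[1.53, 1.43]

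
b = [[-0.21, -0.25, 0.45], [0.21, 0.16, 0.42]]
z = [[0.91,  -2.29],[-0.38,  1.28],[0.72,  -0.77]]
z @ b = [[-0.67, -0.59, -0.55],[0.35, 0.3, 0.37],[-0.31, -0.30, 0.0]]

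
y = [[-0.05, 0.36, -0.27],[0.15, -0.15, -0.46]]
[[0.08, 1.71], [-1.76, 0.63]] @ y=[[0.25, -0.23, -0.81], [0.18, -0.73, 0.19]]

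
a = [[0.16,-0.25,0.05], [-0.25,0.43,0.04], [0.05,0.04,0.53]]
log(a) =[[-4.31, -2.25, 0.51], [-2.25, -1.89, 0.33], [0.51, 0.33, -0.69]]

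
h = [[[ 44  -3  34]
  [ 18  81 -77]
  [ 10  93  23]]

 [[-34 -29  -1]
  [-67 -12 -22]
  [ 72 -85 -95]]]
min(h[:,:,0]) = -67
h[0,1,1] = 81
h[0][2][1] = 93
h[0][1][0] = 18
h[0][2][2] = 23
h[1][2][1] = -85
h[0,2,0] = 10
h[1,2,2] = -95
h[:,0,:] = [[44, -3, 34], [-34, -29, -1]]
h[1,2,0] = 72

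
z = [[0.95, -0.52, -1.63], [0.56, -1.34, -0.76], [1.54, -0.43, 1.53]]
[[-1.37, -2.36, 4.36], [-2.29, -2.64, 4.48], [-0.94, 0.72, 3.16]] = z @ [[-0.36, -0.09, 2.23], [1.47, 1.39, -1.99], [0.16, 0.95, -0.74]]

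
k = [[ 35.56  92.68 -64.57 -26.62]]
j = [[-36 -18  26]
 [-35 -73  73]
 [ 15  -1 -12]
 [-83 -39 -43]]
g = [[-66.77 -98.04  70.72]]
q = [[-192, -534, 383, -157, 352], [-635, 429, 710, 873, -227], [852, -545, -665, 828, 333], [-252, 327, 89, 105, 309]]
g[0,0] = -66.77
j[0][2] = 26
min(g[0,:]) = -98.04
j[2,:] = [15, -1, -12]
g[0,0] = -66.77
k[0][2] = -64.57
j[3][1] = -39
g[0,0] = -66.77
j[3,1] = -39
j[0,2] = 26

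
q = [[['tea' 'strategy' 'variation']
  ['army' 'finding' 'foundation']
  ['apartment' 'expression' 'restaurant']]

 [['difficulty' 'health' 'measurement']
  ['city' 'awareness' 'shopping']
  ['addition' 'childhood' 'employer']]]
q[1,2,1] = 'childhood'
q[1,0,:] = ['difficulty', 'health', 'measurement']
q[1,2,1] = 'childhood'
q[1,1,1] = 'awareness'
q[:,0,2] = ['variation', 'measurement']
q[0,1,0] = 'army'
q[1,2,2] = 'employer'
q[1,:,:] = [['difficulty', 'health', 'measurement'], ['city', 'awareness', 'shopping'], ['addition', 'childhood', 'employer']]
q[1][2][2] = 'employer'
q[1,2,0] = 'addition'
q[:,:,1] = [['strategy', 'finding', 'expression'], ['health', 'awareness', 'childhood']]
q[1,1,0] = 'city'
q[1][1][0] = 'city'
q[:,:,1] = [['strategy', 'finding', 'expression'], ['health', 'awareness', 'childhood']]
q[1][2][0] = 'addition'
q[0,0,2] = 'variation'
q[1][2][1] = 'childhood'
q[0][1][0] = 'army'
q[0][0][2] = 'variation'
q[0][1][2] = 'foundation'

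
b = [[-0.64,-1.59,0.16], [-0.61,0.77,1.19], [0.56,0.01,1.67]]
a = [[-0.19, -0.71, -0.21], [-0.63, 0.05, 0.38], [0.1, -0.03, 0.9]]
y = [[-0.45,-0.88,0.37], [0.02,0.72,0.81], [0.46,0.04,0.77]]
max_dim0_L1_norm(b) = 3.02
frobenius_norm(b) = 2.91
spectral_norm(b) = 2.14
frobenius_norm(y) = 1.76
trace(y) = 1.04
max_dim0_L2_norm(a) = 1.0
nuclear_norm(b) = 4.82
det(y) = -0.67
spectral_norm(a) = 1.02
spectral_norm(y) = 1.33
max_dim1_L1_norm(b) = 2.57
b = y + a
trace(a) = 0.76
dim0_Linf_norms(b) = [0.64, 1.59, 1.67]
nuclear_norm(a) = 2.35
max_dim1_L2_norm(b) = 1.76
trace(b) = 1.80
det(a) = -0.44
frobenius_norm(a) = 1.40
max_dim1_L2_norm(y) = 1.08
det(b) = -3.56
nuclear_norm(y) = 2.86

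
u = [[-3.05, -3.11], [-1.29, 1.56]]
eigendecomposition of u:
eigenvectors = [[-0.97, 0.5], [-0.23, -0.86]]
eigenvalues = [-3.8, 2.31]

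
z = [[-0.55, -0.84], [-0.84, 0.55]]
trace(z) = 0.00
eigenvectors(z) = [[-0.88,0.48], [-0.48,-0.88]]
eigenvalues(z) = [-1.0, 1.0]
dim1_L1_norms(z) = [1.39, 1.39]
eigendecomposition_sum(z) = [[-0.78, -0.42], [-0.42, -0.23]] + [[0.23, -0.42],[-0.42, 0.78]]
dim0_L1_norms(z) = [1.39, 1.39]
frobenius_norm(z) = 1.42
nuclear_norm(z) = 2.01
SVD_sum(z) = [[-0.55, 0.00], [-0.84, 0.0]] + [[0.0, -0.84], [0.00, 0.55]]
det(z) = -1.01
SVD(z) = [[-0.55, -0.84], [-0.84, 0.55]] @ diag([1.004041831797859, 1.004041831797859]) @ [[1.0, 0.00], [0.0, 1.00]]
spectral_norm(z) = 1.00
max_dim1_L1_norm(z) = 1.39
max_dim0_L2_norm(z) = 1.0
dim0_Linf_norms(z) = [0.84, 0.84]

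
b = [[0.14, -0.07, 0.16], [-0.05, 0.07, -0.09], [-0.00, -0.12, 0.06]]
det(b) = -0.000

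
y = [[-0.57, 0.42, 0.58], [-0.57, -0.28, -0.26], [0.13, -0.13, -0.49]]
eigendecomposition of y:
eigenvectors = [[(-0.37+0.51j), (-0.37-0.51j), -0.32+0.00j], [(-0.74+0j), -0.74-0.00j, (-0.82+0j)], [0.19-0.15j, 0.19+0.15j, 0.47+0.00j]]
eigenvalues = [(-0.49+0.34j), (-0.49-0.34j), (-0.35+0j)]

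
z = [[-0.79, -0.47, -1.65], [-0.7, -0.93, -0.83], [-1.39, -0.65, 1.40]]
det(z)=1.834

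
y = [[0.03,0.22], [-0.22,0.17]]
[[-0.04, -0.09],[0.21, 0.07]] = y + [[-0.07, -0.31], [0.43, -0.10]]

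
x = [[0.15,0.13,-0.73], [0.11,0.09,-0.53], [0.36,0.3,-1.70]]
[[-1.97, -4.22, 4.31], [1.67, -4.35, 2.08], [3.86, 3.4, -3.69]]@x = [[0.79, 0.66, -3.65],[0.52, 0.45, -2.45],[-0.38, -0.3, 1.65]]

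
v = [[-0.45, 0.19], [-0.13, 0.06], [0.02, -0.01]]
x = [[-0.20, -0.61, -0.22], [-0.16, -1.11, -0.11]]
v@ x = [[0.06,0.06,0.08], [0.02,0.01,0.02], [-0.0,-0.00,-0.0]]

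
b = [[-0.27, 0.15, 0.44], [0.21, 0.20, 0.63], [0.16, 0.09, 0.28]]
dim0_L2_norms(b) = [0.38, 0.27, 0.82]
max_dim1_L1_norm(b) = 1.04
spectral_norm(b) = 0.86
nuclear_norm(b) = 1.24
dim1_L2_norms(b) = [0.54, 0.69, 0.33]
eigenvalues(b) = [0.6, -0.39, -0.0]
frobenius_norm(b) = 0.94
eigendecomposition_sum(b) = [[0.07,0.09,0.27], [0.17,0.21,0.65], [0.08,0.10,0.32]] + [[-0.34, 0.06, 0.17], [0.04, -0.01, -0.02], [0.08, -0.01, -0.04]] + [[0.00, -0.0, 0.0], [0.00, -0.0, 0.0], [-0.00, 0.00, -0.0]]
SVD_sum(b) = [[0.04, 0.13, 0.41], [0.07, 0.21, 0.64], [0.03, 0.09, 0.29]] + [[-0.31, 0.02, 0.03], [0.14, -0.01, -0.01], [0.13, -0.01, -0.01]] + [[0.00, 0.0, -0.00], [-0.00, -0.0, 0.0], [0.00, 0.0, -0.0]]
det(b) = 0.00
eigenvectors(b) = [[0.35,0.97,-0.02],[0.84,-0.11,-0.95],[0.41,-0.22,0.31]]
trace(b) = 0.21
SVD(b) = [[0.50, -0.85, 0.14], [0.79, 0.39, -0.48], [0.36, 0.35, 0.87]] @ diag([0.8634105839145074, 0.3696173731749268, 0.0022717904120139677]) @ [[0.1, 0.31, 0.95],[0.99, -0.05, -0.09],[0.02, 0.95, -0.31]]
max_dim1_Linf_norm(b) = 0.63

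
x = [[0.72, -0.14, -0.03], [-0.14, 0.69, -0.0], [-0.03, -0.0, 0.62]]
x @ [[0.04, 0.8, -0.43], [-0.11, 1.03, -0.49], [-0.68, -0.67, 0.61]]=[[0.06, 0.45, -0.26], [-0.08, 0.6, -0.28], [-0.42, -0.44, 0.39]]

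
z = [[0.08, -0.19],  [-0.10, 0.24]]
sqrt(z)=[[0.16,-0.32], [-0.17,0.43]]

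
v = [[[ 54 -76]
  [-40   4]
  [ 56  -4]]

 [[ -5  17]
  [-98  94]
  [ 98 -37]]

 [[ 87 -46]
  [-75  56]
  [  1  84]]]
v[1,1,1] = 94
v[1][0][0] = -5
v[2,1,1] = 56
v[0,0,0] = 54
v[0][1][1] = 4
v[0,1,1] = 4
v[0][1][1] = 4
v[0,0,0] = 54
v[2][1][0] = -75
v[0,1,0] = -40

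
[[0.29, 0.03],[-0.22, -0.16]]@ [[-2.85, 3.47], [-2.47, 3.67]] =[[-0.90, 1.12], [1.02, -1.35]]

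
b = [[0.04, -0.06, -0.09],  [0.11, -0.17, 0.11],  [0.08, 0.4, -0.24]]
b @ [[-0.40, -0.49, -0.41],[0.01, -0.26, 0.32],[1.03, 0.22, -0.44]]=[[-0.11, -0.02, 0.0], [0.07, 0.01, -0.15], [-0.28, -0.20, 0.20]]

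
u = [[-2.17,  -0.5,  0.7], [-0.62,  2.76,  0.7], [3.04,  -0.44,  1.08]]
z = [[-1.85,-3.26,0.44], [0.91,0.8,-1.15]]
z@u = [[7.37, -8.27, -3.1], [-5.97, 2.26, -0.04]]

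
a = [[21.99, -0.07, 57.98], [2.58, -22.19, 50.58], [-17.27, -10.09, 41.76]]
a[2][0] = -17.27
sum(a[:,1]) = -32.35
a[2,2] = 41.76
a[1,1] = -22.19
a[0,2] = 57.98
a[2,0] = -17.27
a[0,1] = -0.07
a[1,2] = 50.58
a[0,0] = 21.99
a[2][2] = 41.76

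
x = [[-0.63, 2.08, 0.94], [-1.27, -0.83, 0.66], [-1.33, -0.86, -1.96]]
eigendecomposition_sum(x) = [[(-0.25+1.01j), (0.99+0.48j), 0.57+0.10j],[(-0.84-0.06j), -0.25+0.86j, -0.00+0.47j],[-0.27-0.67j, -0.75+0.14j, (-0.36+0.17j)]] + [[-0.25-1.01j, 0.99-0.48j, 0.57-0.10j], [-0.84+0.06j, -0.25-0.86j, -0.00-0.47j], [(-0.27+0.67j), (-0.75-0.14j), (-0.36-0.17j)]] + [[-0.12-0.00j, 0.10-0.00j, -0.19-0.00j],[(0.42+0j), (-0.34+0j), (0.66+0j)],[-0.79-0.00j, (0.64-0j), -1.25-0.00j]]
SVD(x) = [[0.64,0.72,0.28], [-0.17,0.48,-0.86], [-0.75,0.50,0.43]] @ diag([2.9949687468783353, 1.8543656061077125, 1.5119161365984548]) @ [[0.27,0.71,0.66], [-0.94,0.35,0.0], [0.23,0.61,-0.75]]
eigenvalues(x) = [(-0.86+2.05j), (-0.86-2.05j), (-1.71+0j)]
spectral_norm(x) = 2.99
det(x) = -8.40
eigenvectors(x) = [[-0.68+0.00j, (-0.68-0j), 0.13+0.00j], [-0.10-0.55j, (-0.1+0.55j), -0.46+0.00j], [(0.38-0.28j), (0.38+0.28j), 0.88+0.00j]]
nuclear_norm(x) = 6.36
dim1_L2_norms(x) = [2.37, 1.65, 2.52]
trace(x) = -3.42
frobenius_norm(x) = 3.83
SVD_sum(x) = [[0.52, 1.35, 1.26],[-0.13, -0.35, -0.32],[-0.61, -1.59, -1.48]] + [[-1.24, 0.47, 0.00],[-0.84, 0.32, 0.0],[-0.87, 0.33, 0.0]] + [[0.10, 0.26, -0.32], [-0.3, -0.8, 0.98], [0.15, 0.40, -0.49]]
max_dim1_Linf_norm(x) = 2.08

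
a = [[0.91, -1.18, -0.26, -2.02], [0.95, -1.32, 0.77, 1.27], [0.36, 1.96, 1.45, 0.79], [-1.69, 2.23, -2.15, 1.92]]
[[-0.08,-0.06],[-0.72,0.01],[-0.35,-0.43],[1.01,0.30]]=a @ [[-0.27, -0.15],  [0.1, -0.13],  [-0.25, -0.11],  [-0.11, 0.05]]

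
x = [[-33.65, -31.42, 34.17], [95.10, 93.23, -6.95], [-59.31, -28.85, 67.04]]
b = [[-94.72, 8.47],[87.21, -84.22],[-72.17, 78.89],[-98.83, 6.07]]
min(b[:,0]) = -98.83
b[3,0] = -98.83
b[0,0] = -94.72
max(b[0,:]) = 8.47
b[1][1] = -84.22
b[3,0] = -98.83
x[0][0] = -33.65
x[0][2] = 34.17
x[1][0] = 95.1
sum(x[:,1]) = 32.96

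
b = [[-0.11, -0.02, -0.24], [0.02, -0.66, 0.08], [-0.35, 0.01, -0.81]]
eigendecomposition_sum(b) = [[-0.0, 0.00, 0.00],  [0.00, -0.0, -0.00],  [0.0, -0.00, -0.00]] + [[-0.1, 0.00, -0.24], [0.12, -0.0, 0.27], [-0.35, 0.00, -0.81]] + [[-0.0, -0.02, -0.01], [-0.1, -0.66, -0.19], [0.0, 0.01, 0.0]]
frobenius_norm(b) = 1.14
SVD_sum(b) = [[-0.1, 0.03, -0.24], [0.07, -0.02, 0.15], [-0.34, 0.12, -0.80]] + [[-0.0, -0.05, -0.01], [-0.05, -0.64, -0.07], [-0.01, -0.11, -0.01]] + [[-0.0, 0.0, 0.00], [0.0, -0.00, -0.00], [0.0, -0.00, -0.0]]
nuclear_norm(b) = 1.59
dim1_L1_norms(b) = [0.37, 0.76, 1.17]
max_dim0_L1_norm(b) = 1.13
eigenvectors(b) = [[0.92, 0.26, 0.03],[-0.02, -0.31, 1.0],[-0.40, 0.91, -0.01]]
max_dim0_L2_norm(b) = 0.85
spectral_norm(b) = 0.93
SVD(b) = [[-0.28, -0.08, -0.96],[0.18, -0.98, 0.03],[-0.94, -0.16, 0.29]] @ diag([0.9287483880171062, 0.6546759542768058, 0.005081992461724586]) @ [[0.39, -0.13, 0.91], [0.07, 0.99, 0.11], [0.92, -0.02, -0.4]]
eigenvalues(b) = [-0.01, -0.91, -0.66]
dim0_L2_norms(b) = [0.37, 0.66, 0.85]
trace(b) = -1.58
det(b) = -0.00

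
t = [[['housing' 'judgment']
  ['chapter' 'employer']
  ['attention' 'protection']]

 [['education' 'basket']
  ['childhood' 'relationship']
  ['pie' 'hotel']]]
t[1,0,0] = 'education'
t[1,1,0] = 'childhood'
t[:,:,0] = [['housing', 'chapter', 'attention'], ['education', 'childhood', 'pie']]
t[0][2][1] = 'protection'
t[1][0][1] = 'basket'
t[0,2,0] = 'attention'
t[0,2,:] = ['attention', 'protection']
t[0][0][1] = 'judgment'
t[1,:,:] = [['education', 'basket'], ['childhood', 'relationship'], ['pie', 'hotel']]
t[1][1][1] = 'relationship'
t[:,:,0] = [['housing', 'chapter', 'attention'], ['education', 'childhood', 'pie']]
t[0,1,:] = ['chapter', 'employer']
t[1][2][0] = 'pie'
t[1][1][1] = 'relationship'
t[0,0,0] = 'housing'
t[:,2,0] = ['attention', 'pie']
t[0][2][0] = 'attention'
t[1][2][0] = 'pie'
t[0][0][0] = 'housing'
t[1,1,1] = 'relationship'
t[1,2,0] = 'pie'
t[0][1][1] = 'employer'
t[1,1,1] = 'relationship'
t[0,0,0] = 'housing'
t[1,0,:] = ['education', 'basket']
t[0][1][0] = 'chapter'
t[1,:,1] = ['basket', 'relationship', 'hotel']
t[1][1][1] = 'relationship'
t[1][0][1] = 'basket'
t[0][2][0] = 'attention'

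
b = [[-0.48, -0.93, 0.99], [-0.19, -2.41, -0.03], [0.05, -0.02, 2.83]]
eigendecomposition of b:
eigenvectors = [[-0.42, -1.00, 0.29], [-0.91, 0.09, -0.02], [0.0, 0.02, 0.96]]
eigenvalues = [-2.5, -0.41, 2.85]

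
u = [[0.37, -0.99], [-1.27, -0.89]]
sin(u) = [[0.38, -0.71], [-0.92, -0.53]]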